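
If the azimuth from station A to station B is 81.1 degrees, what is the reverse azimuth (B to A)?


back azimuth = (81.1 + 180) mod 360 = 261.1 degrees

261.1 degrees


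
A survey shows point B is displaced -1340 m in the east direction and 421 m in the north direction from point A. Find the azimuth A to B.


az = atan2(-1340, 421) = -72.6 deg
adjusted to 0-360: 287.4 degrees

287.4 degrees


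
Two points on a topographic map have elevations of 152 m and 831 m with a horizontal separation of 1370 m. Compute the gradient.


gradient = (831 - 152) / 1370 = 679 / 1370 = 0.4956

0.4956


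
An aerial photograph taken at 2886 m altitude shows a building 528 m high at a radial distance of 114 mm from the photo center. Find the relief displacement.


d = h * r / H = 528 * 114 / 2886 = 20.86 mm

20.86 mm


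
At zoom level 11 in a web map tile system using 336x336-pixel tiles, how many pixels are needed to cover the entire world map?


tiles per axis = 2^11 = 2048
total tiles = 2048^2 = 4194304
pixels per axis = 2048 * 336 = 688128
total pixels = 688128^2 = 473520144384

473520144384 pixels


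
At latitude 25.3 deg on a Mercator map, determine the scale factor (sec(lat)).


SF = 1 / cos(25.3) = 1 / 0.904083 = 1.106

1.106


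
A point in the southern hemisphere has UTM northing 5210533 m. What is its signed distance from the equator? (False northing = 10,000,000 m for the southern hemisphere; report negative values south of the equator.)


For southern: actual = 5210533 - 10000000 = -4789467 m

-4789467 m


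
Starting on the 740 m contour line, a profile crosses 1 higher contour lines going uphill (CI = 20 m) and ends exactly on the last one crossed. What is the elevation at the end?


elevation = 740 + 1 * 20 = 760 m

760 m


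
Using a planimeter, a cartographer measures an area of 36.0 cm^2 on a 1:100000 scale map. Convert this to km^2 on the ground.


ground_area = 36.0 * (100000/100)^2 = 36000000.0 m^2 = 36.0 km^2

36.0 km^2


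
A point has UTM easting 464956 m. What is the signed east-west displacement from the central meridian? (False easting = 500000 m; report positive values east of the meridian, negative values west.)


displacement = 464956 - 500000 = -35044 m

-35044 m


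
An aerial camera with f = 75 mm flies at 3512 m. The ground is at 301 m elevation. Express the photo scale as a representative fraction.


scale = f / (H - h) = 75 mm / 3211 m = 75 / 3211000 = 1:42813

1:42813


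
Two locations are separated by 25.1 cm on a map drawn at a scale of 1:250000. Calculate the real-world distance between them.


ground = 25.1 cm * 250000 / 100 = 62750.0 m = 62.75 km

62.75 km


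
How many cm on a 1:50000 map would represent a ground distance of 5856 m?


map_cm = 5856 * 100 / 50000 = 11.712 cm ≈ 11.71 cm

11.71 cm


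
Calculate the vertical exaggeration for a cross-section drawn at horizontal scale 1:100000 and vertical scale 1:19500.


VE = horizontal_scale / vertical_scale = 100000 / 19500 ≈ 5.1

5.1x


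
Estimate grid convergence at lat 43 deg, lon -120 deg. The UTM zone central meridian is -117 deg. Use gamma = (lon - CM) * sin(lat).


gamma = (-120 - -117) * sin(43) = -3 * 0.681998 = -2.046 degrees

-2.046 degrees


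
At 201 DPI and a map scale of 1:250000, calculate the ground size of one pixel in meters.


pixel_cm = 2.54 / 201 ≈ 0.012637 cm
ground = pixel_cm * 250000 / 100 = 2.54 * 250000 / (201 * 100) = 635000 / 20100 ≈ 31.59 m

31.59 m


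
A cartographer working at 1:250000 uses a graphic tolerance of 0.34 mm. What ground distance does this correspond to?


ground = 0.34 mm * 250000 / 1000 = 85.0 m

85.0 m


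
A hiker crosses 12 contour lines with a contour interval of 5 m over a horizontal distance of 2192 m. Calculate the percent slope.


elevation change = 12 * 5 = 60 m
slope = 60 / 2192 * 100 = 2.7%

2.7%


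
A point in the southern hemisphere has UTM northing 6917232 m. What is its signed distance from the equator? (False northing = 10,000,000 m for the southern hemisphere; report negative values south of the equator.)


For southern: actual = 6917232 - 10000000 = -3082768 m

-3082768 m


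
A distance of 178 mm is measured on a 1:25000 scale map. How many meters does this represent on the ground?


ground = 178 mm * 25000 / 1000 = 4450.0 m

4450.0 m


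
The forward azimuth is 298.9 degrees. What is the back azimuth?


back azimuth = (298.9 + 180) mod 360 = 118.9 degrees

118.9 degrees


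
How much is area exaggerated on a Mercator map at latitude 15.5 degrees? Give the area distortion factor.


area_distortion = 1/cos^2(15.5) = 1.077

1.077


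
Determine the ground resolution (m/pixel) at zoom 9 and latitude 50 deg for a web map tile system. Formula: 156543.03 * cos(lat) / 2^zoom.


res = 156543.03 * cos(50) / 2^9 = 156543.03 * 0.64278761 / 512 = 196.53 m/pixel

196.53 m/pixel


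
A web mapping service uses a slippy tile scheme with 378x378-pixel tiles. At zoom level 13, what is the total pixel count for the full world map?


tiles per axis = 2^13 = 8192
total tiles = 8192^2 = 67108864
pixels per axis = 8192 * 378 = 3096576
total pixels = 3096576^2 = 9588782923776

9588782923776 pixels


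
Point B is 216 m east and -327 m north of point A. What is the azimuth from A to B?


az = atan2(216, -327) = 146.6 deg
adjusted to 0-360: 146.6 degrees

146.6 degrees


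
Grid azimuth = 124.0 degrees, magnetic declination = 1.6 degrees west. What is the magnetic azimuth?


magnetic azimuth = grid azimuth - declination (east +ve)
mag_az = 124.0 - -1.6 = 125.6 degrees

125.6 degrees


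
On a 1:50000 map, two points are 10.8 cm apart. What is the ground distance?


ground = 10.8 cm * 50000 / 100 = 5400.0 m = 5.4 km

5.4 km


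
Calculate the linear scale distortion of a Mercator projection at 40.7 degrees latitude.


SF = 1 / cos(40.7) = 1 / 0.758134 = 1.319

1.319


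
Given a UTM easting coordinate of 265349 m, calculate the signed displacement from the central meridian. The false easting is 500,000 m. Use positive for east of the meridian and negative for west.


displacement = 265349 - 500000 = -234651 m

-234651 m


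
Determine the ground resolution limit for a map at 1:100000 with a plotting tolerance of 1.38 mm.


ground = 1.38 mm * 100000 / 1000 = 138.0 m

138.0 m


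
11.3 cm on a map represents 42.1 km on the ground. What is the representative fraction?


ground = 42.1 km = 4210000 cm; RF denominator = ground / map = 4210000 / 11.3 ≈ 372566; RF = 1:372566

1:372566


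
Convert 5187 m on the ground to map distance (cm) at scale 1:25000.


map_cm = 5187 * 100 / 25000 = 20.748 cm ≈ 20.75 cm

20.75 cm


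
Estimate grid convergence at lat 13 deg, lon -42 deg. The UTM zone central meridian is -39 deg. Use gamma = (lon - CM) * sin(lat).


gamma = (-42 - -39) * sin(13) = -3 * 0.224951 = -0.675 degrees

-0.675 degrees


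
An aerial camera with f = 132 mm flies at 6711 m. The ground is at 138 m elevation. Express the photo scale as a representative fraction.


scale = f / (H - h) = 132 mm / 6573 m = 132 / 6573000 = 1:49795

1:49795


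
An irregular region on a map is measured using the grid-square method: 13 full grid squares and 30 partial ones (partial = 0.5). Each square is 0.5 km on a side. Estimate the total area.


effective squares = 13 + 30 * 0.5 = 28.0
area = 28.0 * 0.25 = 7.0 km^2

7.0 km^2


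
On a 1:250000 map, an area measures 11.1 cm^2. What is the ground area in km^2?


ground_area = 11.1 * (250000/100)^2 = 69375000.0 m^2 = 69.375 km^2

69.375 km^2


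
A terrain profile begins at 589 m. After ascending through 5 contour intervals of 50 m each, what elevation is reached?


elevation = 589 + 5 * 50 = 839 m

839 m


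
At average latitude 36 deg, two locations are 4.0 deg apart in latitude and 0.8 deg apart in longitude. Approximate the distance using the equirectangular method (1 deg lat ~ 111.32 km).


dlat_km = 4.0 * 111.32 = 445.28
dlon_km = 0.8 * 111.32 * cos(36) ≈ 72.048
dist = sqrt(445.28^2 + 72.048^2) ≈ 451.1 km

451.1 km


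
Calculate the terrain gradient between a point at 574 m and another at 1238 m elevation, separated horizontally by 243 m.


gradient = (1238 - 574) / 243 = 664 / 243 = 2.7325

2.7325


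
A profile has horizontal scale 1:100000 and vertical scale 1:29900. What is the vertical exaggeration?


VE = horizontal_scale / vertical_scale = 100000 / 29900 ≈ 3.3

3.3x


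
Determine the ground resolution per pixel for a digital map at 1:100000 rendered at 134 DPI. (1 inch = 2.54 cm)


pixel_cm = 2.54 / 134 ≈ 0.018955 cm
ground = pixel_cm * 100000 / 100 = 2.54 * 100000 / (134 * 100) = 254000 / 13400 ≈ 18.96 m

18.96 m


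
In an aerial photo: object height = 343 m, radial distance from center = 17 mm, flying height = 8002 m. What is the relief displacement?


d = h * r / H = 343 * 17 / 8002 = 0.73 mm

0.73 mm


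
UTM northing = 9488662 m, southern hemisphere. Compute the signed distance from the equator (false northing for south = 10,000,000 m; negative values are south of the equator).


For southern: actual = 9488662 - 10000000 = -511338 m

-511338 m


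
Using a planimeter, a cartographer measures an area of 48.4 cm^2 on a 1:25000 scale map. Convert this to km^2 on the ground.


ground_area = 48.4 * (25000/100)^2 = 3025000.0 m^2 = 3.025 km^2

3.025 km^2


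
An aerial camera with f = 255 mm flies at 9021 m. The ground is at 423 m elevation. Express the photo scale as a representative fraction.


scale = f / (H - h) = 255 mm / 8598 m = 255 / 8598000 = 1:33718

1:33718


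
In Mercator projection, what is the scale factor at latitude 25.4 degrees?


SF = 1 / cos(25.4) = 1 / 0.903335 = 1.107

1.107


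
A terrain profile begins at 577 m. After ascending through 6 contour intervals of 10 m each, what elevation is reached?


elevation = 577 + 6 * 10 = 637 m

637 m


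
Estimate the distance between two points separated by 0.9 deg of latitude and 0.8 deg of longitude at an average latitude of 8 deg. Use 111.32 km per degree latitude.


dlat_km = 0.9 * 111.32 = 100.188
dlon_km = 0.8 * 111.32 * cos(8) ≈ 88.189
dist = sqrt(100.188^2 + 88.189^2) ≈ 133.5 km

133.5 km


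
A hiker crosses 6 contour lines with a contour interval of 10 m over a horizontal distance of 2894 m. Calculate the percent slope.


elevation change = 6 * 10 = 60 m
slope = 60 / 2894 * 100 = 2.1%

2.1%


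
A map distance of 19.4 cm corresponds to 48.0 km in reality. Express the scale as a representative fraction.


ground = 48.0 km = 4800000 cm; RF denominator = ground / map = 4800000 / 19.4 ≈ 247423; RF = 1:247423

1:247423


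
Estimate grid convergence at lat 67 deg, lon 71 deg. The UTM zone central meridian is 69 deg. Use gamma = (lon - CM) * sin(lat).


gamma = (71 - 69) * sin(67) = 2 * 0.920505 = 1.841 degrees

1.841 degrees


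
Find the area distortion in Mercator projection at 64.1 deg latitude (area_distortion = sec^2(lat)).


area_distortion = 1/cos^2(64.1) = 5.241

5.241


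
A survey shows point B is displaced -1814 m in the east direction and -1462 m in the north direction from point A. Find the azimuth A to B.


az = atan2(-1814, -1462) = -128.9 deg
adjusted to 0-360: 231.1 degrees

231.1 degrees


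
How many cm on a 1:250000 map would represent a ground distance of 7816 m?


map_cm = 7816 * 100 / 250000 = 3.1264 cm ≈ 3.13 cm

3.13 cm


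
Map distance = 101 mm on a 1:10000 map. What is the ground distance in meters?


ground = 101 mm * 10000 / 1000 = 1010.0 m

1010.0 m


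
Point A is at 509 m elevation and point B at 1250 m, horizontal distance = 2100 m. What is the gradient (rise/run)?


gradient = (1250 - 509) / 2100 = 741 / 2100 = 0.3529

0.3529


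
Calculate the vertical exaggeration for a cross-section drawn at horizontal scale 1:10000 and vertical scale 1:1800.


VE = horizontal_scale / vertical_scale = 10000 / 1800 ≈ 5.6

5.6x


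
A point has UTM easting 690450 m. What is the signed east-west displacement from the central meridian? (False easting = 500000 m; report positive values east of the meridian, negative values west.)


displacement = 690450 - 500000 = 190450 m

190450 m


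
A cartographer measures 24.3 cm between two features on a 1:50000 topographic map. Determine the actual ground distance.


ground = 24.3 cm * 50000 / 100 = 12150.0 m = 12.15 km

12.15 km


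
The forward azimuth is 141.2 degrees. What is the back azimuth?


back azimuth = (141.2 + 180) mod 360 = 321.2 degrees

321.2 degrees


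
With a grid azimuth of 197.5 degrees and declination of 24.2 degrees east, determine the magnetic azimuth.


magnetic azimuth = grid azimuth - declination (east +ve)
mag_az = 197.5 - 24.2 = 173.3 degrees

173.3 degrees


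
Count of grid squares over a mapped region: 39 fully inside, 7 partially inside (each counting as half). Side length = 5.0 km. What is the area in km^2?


effective squares = 39 + 7 * 0.5 = 42.5
area = 42.5 * 25.0 = 1062.5 km^2

1062.5 km^2


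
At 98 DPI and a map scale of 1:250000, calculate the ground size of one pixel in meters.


pixel_cm = 2.54 / 98 ≈ 0.025918 cm
ground = pixel_cm * 250000 / 100 = 2.54 * 250000 / (98 * 100) = 635000 / 9800 ≈ 64.8 m

64.8 m


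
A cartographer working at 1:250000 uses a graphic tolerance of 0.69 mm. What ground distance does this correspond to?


ground = 0.69 mm * 250000 / 1000 = 172.5 m

172.5 m


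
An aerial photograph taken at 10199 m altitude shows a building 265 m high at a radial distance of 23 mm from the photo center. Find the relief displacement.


d = h * r / H = 265 * 23 / 10199 = 0.6 mm

0.6 mm


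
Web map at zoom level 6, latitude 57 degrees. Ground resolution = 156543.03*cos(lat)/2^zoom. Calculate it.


res = 156543.03 * cos(57) / 2^6 = 156543.03 * 0.54463904 / 64 = 1332.18 m/pixel

1332.18 m/pixel


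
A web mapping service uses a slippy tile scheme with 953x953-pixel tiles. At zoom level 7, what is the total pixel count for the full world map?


tiles per axis = 2^7 = 128
total tiles = 128^2 = 16384
pixels per axis = 128 * 953 = 121984
total pixels = 121984^2 = 14880096256

14880096256 pixels


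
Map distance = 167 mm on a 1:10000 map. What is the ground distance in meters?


ground = 167 mm * 10000 / 1000 = 1670.0 m

1670.0 m


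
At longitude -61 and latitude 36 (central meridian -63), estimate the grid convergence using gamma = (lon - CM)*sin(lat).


gamma = (-61 - -63) * sin(36) = 2 * 0.587785 = 1.176 degrees

1.176 degrees


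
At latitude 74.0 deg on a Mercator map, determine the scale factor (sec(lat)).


SF = 1 / cos(74.0) = 1 / 0.275637 = 3.628

3.628


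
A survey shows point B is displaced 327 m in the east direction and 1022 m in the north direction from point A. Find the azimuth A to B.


az = atan2(327, 1022) = 17.7 deg
adjusted to 0-360: 17.7 degrees

17.7 degrees


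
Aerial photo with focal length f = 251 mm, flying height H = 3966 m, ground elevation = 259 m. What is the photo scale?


scale = f / (H - h) = 251 mm / 3707 m = 251 / 3707000 = 1:14769

1:14769


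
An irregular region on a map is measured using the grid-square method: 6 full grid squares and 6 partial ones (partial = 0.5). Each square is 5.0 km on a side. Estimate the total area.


effective squares = 6 + 6 * 0.5 = 9.0
area = 9.0 * 25.0 = 225.0 km^2

225.0 km^2


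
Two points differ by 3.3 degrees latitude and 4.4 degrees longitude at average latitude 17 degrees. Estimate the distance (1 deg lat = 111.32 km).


dlat_km = 3.3 * 111.32 = 367.356
dlon_km = 4.4 * 111.32 * cos(17) ≈ 468.406
dist = sqrt(367.356^2 + 468.406^2) ≈ 595.3 km

595.3 km


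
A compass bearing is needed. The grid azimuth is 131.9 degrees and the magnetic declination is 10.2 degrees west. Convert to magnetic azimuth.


magnetic azimuth = grid azimuth - declination (east +ve)
mag_az = 131.9 - -10.2 = 142.1 degrees

142.1 degrees


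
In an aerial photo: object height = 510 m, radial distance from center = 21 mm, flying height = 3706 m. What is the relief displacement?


d = h * r / H = 510 * 21 / 3706 = 2.89 mm

2.89 mm


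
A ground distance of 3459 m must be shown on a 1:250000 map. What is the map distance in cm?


map_cm = 3459 * 100 / 250000 = 1.3836 cm ≈ 1.38 cm

1.38 cm


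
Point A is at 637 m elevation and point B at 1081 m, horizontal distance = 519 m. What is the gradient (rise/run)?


gradient = (1081 - 637) / 519 = 444 / 519 = 0.8555

0.8555


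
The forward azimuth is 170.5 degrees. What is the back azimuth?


back azimuth = (170.5 + 180) mod 360 = 350.5 degrees

350.5 degrees


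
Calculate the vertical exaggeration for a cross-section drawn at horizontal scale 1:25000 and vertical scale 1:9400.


VE = horizontal_scale / vertical_scale = 25000 / 9400 ≈ 2.7

2.7x


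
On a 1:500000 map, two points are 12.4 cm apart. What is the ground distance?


ground = 12.4 cm * 500000 / 100 = 62000.0 m = 62.0 km

62.0 km


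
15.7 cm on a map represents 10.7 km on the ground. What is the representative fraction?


ground = 10.7 km = 1070000 cm; RF denominator = ground / map = 1070000 / 15.7 ≈ 68153; RF = 1:68153

1:68153


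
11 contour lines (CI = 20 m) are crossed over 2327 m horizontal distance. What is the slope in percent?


elevation change = 11 * 20 = 220 m
slope = 220 / 2327 * 100 = 9.5%

9.5%


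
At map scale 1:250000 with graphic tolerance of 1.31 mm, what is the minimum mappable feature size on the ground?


ground = 1.31 mm * 250000 / 1000 = 327.5 m

327.5 m


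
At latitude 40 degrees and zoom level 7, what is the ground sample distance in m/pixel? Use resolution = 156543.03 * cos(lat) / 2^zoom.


res = 156543.03 * cos(40) / 2^7 = 156543.03 * 0.76604444 / 128 = 936.87 m/pixel

936.87 m/pixel


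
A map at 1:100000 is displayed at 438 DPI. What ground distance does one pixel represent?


pixel_cm = 2.54 / 438 ≈ 0.005799 cm
ground = pixel_cm * 100000 / 100 = 2.54 * 100000 / (438 * 100) = 254000 / 43800 ≈ 5.8 m

5.8 m


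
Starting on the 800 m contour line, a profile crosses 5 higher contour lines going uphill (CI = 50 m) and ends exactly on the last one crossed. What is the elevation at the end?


elevation = 800 + 5 * 50 = 1050 m

1050 m


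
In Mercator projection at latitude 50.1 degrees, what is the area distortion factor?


area_distortion = 1/cos^2(50.1) = 2.43

2.43


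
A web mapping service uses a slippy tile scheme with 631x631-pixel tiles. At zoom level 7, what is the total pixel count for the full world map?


tiles per axis = 2^7 = 128
total tiles = 128^2 = 16384
pixels per axis = 128 * 631 = 80768
total pixels = 80768^2 = 6523469824

6523469824 pixels


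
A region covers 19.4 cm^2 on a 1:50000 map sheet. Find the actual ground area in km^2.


ground_area = 19.4 * (50000/100)^2 = 4850000.0 m^2 = 4.85 km^2

4.85 km^2


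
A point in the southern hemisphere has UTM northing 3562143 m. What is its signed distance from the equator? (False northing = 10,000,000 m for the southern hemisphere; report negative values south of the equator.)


For southern: actual = 3562143 - 10000000 = -6437857 m

-6437857 m


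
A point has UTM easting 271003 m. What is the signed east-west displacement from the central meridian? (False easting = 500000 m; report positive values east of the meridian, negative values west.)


displacement = 271003 - 500000 = -228997 m

-228997 m


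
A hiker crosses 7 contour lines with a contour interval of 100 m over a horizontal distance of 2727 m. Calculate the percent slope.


elevation change = 7 * 100 = 700 m
slope = 700 / 2727 * 100 = 25.7%

25.7%


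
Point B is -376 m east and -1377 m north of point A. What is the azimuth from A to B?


az = atan2(-376, -1377) = -164.7 deg
adjusted to 0-360: 195.3 degrees

195.3 degrees


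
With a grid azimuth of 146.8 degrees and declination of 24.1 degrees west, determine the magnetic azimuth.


magnetic azimuth = grid azimuth - declination (east +ve)
mag_az = 146.8 - -24.1 = 170.9 degrees

170.9 degrees


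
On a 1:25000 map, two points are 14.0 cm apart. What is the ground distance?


ground = 14.0 cm * 25000 / 100 = 3500.0 m = 3.5 km

3.5 km


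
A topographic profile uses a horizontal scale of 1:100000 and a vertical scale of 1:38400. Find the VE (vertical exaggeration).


VE = horizontal_scale / vertical_scale = 100000 / 38400 ≈ 2.6

2.6x


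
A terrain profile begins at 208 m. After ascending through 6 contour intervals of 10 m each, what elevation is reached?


elevation = 208 + 6 * 10 = 268 m

268 m


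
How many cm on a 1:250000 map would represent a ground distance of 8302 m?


map_cm = 8302 * 100 / 250000 = 3.3208 cm ≈ 3.32 cm

3.32 cm


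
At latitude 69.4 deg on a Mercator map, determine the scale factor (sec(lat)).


SF = 1 / cos(69.4) = 1 / 0.351842 = 2.842

2.842


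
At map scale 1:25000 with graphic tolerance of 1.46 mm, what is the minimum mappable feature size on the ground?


ground = 1.46 mm * 25000 / 1000 = 36.5 m

36.5 m


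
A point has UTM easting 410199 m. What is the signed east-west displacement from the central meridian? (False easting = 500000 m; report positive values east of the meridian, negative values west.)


displacement = 410199 - 500000 = -89801 m

-89801 m


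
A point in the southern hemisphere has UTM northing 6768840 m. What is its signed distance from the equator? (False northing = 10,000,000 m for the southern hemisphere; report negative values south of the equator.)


For southern: actual = 6768840 - 10000000 = -3231160 m

-3231160 m


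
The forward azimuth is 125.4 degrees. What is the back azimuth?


back azimuth = (125.4 + 180) mod 360 = 305.4 degrees

305.4 degrees


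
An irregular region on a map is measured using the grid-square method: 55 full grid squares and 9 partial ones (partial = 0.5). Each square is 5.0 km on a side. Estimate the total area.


effective squares = 55 + 9 * 0.5 = 59.5
area = 59.5 * 25.0 = 1487.5 km^2

1487.5 km^2


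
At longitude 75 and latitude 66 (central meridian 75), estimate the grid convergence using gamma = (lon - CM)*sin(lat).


gamma = (75 - 75) * sin(66) = 0 * 0.913545 = 0.0 degrees

0.0 degrees


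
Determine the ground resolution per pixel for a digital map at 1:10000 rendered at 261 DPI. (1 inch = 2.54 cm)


pixel_cm = 2.54 / 261 ≈ 0.009732 cm
ground = pixel_cm * 10000 / 100 = 2.54 * 10000 / (261 * 100) = 25400 / 26100 ≈ 0.97 m

0.97 m


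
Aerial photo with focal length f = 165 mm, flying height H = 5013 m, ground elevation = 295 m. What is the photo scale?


scale = f / (H - h) = 165 mm / 4718 m = 165 / 4718000 = 1:28594

1:28594


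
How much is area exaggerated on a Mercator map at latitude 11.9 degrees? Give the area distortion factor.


area_distortion = 1/cos^2(11.9) = 1.044

1.044


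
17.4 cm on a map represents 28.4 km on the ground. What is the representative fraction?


ground = 28.4 km = 2840000 cm; RF denominator = ground / map = 2840000 / 17.4 ≈ 163218; RF = 1:163218

1:163218


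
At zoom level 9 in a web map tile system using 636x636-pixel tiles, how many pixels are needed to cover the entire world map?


tiles per axis = 2^9 = 512
total tiles = 512^2 = 262144
pixels per axis = 512 * 636 = 325632
total pixels = 325632^2 = 106036199424

106036199424 pixels


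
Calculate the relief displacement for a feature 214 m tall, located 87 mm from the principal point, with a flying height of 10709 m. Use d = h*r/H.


d = h * r / H = 214 * 87 / 10709 = 1.74 mm

1.74 mm


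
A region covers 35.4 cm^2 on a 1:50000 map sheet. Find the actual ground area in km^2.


ground_area = 35.4 * (50000/100)^2 = 8850000.0 m^2 = 8.85 km^2

8.85 km^2


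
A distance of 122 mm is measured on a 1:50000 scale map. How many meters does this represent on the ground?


ground = 122 mm * 50000 / 1000 = 6100.0 m

6100.0 m


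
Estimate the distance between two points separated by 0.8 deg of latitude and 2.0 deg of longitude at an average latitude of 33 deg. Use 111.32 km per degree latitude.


dlat_km = 0.8 * 111.32 = 89.056
dlon_km = 2.0 * 111.32 * cos(33) ≈ 186.722
dist = sqrt(89.056^2 + 186.722^2) ≈ 206.9 km

206.9 km


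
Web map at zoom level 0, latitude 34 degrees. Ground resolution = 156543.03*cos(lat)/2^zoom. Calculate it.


res = 156543.03 * cos(34) / 2^0 = 156543.03 * 0.82903757 / 1 = 129780.05 m/pixel

129780.05 m/pixel


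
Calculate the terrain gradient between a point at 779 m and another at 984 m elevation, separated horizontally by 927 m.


gradient = (984 - 779) / 927 = 205 / 927 = 0.2211

0.2211


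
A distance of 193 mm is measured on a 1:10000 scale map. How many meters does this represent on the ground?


ground = 193 mm * 10000 / 1000 = 1930.0 m

1930.0 m


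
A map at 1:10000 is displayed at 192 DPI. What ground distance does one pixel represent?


pixel_cm = 2.54 / 192 ≈ 0.013229 cm
ground = pixel_cm * 10000 / 100 = 2.54 * 10000 / (192 * 100) = 25400 / 19200 ≈ 1.32 m

1.32 m


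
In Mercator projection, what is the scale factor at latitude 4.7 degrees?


SF = 1 / cos(4.7) = 1 / 0.996637 = 1.003

1.003


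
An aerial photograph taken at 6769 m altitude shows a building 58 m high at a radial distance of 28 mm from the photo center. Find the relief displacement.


d = h * r / H = 58 * 28 / 6769 = 0.24 mm

0.24 mm


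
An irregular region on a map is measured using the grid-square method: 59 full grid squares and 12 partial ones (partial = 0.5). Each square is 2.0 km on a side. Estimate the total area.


effective squares = 59 + 12 * 0.5 = 65.0
area = 65.0 * 4.0 = 260.0 km^2

260.0 km^2


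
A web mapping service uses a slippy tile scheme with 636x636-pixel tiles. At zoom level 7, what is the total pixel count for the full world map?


tiles per axis = 2^7 = 128
total tiles = 128^2 = 16384
pixels per axis = 128 * 636 = 81408
total pixels = 81408^2 = 6627262464

6627262464 pixels


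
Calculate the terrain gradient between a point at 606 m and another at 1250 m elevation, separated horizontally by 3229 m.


gradient = (1250 - 606) / 3229 = 644 / 3229 = 0.1994

0.1994


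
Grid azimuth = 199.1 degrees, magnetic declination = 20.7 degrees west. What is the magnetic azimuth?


magnetic azimuth = grid azimuth - declination (east +ve)
mag_az = 199.1 - -20.7 = 219.8 degrees

219.8 degrees


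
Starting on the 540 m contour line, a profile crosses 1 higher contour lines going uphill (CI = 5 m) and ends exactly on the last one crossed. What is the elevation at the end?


elevation = 540 + 1 * 5 = 545 m

545 m


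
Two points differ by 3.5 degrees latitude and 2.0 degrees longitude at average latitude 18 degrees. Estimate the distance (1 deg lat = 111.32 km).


dlat_km = 3.5 * 111.32 = 389.62
dlon_km = 2.0 * 111.32 * cos(18) ≈ 211.743
dist = sqrt(389.62^2 + 211.743^2) ≈ 443.4 km

443.4 km


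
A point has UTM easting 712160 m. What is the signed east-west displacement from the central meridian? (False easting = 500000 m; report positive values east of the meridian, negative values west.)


displacement = 712160 - 500000 = 212160 m

212160 m


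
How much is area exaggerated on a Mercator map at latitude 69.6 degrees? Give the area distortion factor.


area_distortion = 1/cos^2(69.6) = 8.23

8.23


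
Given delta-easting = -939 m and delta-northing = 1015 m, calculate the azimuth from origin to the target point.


az = atan2(-939, 1015) = -42.8 deg
adjusted to 0-360: 317.2 degrees

317.2 degrees


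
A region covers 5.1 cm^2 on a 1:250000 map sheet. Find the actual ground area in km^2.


ground_area = 5.1 * (250000/100)^2 = 31875000.0 m^2 = 31.875 km^2

31.875 km^2


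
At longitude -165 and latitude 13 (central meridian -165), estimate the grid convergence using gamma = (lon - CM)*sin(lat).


gamma = (-165 - -165) * sin(13) = 0 * 0.224951 = 0.0 degrees

0.0 degrees


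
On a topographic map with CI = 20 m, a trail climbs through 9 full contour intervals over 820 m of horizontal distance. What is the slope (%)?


elevation change = 9 * 20 = 180 m
slope = 180 / 820 * 100 = 22.0%

22.0%


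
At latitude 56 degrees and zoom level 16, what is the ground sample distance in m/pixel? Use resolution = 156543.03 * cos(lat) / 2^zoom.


res = 156543.03 * cos(56) / 2^16 = 156543.03 * 0.5591929 / 65536 = 1.34 m/pixel

1.34 m/pixel


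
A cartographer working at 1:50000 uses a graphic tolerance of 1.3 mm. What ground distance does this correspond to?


ground = 1.3 mm * 50000 / 1000 = 65.0 m

65.0 m


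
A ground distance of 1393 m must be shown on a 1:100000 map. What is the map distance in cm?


map_cm = 1393 * 100 / 100000 = 1.393 cm ≈ 1.39 cm

1.39 cm


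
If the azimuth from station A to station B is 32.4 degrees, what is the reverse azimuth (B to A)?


back azimuth = (32.4 + 180) mod 360 = 212.4 degrees

212.4 degrees


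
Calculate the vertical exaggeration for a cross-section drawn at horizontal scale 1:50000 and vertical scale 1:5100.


VE = horizontal_scale / vertical_scale = 50000 / 5100 ≈ 9.8

9.8x


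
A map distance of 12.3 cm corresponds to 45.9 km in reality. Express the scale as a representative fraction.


ground = 45.9 km = 4590000 cm; RF denominator = ground / map = 4590000 / 12.3 ≈ 373171; RF = 1:373171

1:373171


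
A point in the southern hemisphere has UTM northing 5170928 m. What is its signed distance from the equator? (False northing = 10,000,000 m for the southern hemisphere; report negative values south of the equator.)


For southern: actual = 5170928 - 10000000 = -4829072 m

-4829072 m


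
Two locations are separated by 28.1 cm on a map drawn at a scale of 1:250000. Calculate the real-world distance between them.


ground = 28.1 cm * 250000 / 100 = 70250.0 m = 70.25 km

70.25 km


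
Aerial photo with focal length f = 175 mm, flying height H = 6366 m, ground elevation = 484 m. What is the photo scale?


scale = f / (H - h) = 175 mm / 5882 m = 175 / 5882000 = 1:33611

1:33611


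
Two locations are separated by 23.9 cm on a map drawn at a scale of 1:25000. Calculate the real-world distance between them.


ground = 23.9 cm * 25000 / 100 = 5975.0 m = 5.975 km

5.975 km


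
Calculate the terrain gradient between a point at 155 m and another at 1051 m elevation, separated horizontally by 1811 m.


gradient = (1051 - 155) / 1811 = 896 / 1811 = 0.4948

0.4948


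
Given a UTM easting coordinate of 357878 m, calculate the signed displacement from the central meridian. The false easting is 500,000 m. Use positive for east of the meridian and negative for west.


displacement = 357878 - 500000 = -142122 m

-142122 m


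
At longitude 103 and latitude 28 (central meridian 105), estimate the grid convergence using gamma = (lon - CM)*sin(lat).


gamma = (103 - 105) * sin(28) = -2 * 0.469472 = -0.939 degrees

-0.939 degrees


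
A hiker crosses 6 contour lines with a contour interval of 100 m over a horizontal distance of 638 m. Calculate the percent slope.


elevation change = 6 * 100 = 600 m
slope = 600 / 638 * 100 = 94.0%

94.0%


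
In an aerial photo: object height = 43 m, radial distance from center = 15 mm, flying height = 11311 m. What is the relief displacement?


d = h * r / H = 43 * 15 / 11311 = 0.06 mm

0.06 mm


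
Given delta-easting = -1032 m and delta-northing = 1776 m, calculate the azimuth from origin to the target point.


az = atan2(-1032, 1776) = -30.2 deg
adjusted to 0-360: 329.8 degrees

329.8 degrees


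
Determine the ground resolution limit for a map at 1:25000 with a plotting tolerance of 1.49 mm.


ground = 1.49 mm * 25000 / 1000 = 37.25 m

37.25 m


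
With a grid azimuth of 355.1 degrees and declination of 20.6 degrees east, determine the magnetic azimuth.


magnetic azimuth = grid azimuth - declination (east +ve)
mag_az = 355.1 - 20.6 = 334.5 degrees

334.5 degrees


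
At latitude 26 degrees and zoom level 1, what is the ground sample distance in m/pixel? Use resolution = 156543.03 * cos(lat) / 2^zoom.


res = 156543.03 * cos(26) / 2^1 = 156543.03 * 0.89879405 / 2 = 70349.97 m/pixel

70349.97 m/pixel


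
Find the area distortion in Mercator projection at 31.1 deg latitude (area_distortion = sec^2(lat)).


area_distortion = 1/cos^2(31.1) = 1.364

1.364


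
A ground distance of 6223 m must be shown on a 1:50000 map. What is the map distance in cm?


map_cm = 6223 * 100 / 50000 = 12.446 cm ≈ 12.45 cm

12.45 cm


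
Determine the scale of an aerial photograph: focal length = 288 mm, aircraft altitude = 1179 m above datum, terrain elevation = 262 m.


scale = f / (H - h) = 288 mm / 917 m = 288 / 917000 = 1:3184

1:3184


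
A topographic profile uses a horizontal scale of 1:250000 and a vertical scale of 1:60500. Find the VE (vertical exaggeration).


VE = horizontal_scale / vertical_scale = 250000 / 60500 ≈ 4.1

4.1x


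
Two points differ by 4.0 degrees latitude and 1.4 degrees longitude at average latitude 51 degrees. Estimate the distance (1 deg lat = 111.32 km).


dlat_km = 4.0 * 111.32 = 445.28
dlon_km = 1.4 * 111.32 * cos(51) ≈ 98.078
dist = sqrt(445.28^2 + 98.078^2) ≈ 456.0 km

456.0 km


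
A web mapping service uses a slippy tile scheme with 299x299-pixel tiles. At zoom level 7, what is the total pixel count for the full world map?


tiles per axis = 2^7 = 128
total tiles = 128^2 = 16384
pixels per axis = 128 * 299 = 38272
total pixels = 38272^2 = 1464745984

1464745984 pixels


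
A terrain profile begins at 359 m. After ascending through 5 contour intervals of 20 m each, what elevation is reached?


elevation = 359 + 5 * 20 = 459 m

459 m


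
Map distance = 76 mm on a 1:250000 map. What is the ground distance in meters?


ground = 76 mm * 250000 / 1000 = 19000.0 m

19000.0 m


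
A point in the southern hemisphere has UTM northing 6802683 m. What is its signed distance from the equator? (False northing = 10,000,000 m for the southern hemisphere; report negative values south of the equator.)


For southern: actual = 6802683 - 10000000 = -3197317 m

-3197317 m


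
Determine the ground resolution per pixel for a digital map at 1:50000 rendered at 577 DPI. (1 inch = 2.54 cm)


pixel_cm = 2.54 / 577 ≈ 0.004402 cm
ground = pixel_cm * 50000 / 100 = 2.54 * 50000 / (577 * 100) = 127000 / 57700 ≈ 2.2 m

2.2 m


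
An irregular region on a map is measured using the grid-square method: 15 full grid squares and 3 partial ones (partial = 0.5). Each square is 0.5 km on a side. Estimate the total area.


effective squares = 15 + 3 * 0.5 = 16.5
area = 16.5 * 0.25 = 4.125 km^2

4.125 km^2


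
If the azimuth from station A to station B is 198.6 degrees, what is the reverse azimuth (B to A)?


back azimuth = (198.6 + 180) mod 360 = 18.6 degrees

18.6 degrees


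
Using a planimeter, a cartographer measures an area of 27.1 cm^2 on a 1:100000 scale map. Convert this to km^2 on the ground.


ground_area = 27.1 * (100000/100)^2 = 27100000.0 m^2 = 27.1 km^2

27.1 km^2


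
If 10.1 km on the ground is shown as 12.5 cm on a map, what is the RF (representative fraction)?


ground = 10.1 km = 1010000 cm; RF denominator = ground / map = 1010000 / 12.5 = 80800; RF = 1:80800

1:80800


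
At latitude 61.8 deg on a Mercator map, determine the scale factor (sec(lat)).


SF = 1 / cos(61.8) = 1 / 0.472551 = 2.116

2.116


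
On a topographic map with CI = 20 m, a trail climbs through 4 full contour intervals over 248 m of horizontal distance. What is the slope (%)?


elevation change = 4 * 20 = 80 m
slope = 80 / 248 * 100 = 32.3%

32.3%


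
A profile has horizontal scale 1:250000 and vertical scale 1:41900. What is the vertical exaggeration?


VE = horizontal_scale / vertical_scale = 250000 / 41900 ≈ 6.0

6.0x


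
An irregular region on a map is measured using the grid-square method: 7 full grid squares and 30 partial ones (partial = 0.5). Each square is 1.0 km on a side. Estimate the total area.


effective squares = 7 + 30 * 0.5 = 22.0
area = 22.0 * 1.0 = 22.0 km^2

22.0 km^2


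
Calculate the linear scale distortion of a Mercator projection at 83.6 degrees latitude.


SF = 1 / cos(83.6) = 1 / 0.111469 = 8.971

8.971


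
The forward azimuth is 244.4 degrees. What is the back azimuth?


back azimuth = (244.4 + 180) mod 360 = 64.4 degrees

64.4 degrees


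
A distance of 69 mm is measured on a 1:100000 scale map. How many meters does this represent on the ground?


ground = 69 mm * 100000 / 1000 = 6900.0 m

6900.0 m


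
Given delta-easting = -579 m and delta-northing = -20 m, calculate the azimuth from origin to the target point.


az = atan2(-579, -20) = -92.0 deg
adjusted to 0-360: 268.0 degrees

268.0 degrees


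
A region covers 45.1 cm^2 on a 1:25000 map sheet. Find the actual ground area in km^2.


ground_area = 45.1 * (25000/100)^2 = 2818750.0 m^2 = 2.81875 km^2 ≈ 2.819 km^2

2.819 km^2


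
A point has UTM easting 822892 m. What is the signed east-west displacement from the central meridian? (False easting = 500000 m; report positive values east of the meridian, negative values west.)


displacement = 822892 - 500000 = 322892 m

322892 m


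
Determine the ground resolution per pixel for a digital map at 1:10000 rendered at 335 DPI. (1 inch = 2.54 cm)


pixel_cm = 2.54 / 335 ≈ 0.007582 cm
ground = pixel_cm * 10000 / 100 = 2.54 * 10000 / (335 * 100) = 25400 / 33500 ≈ 0.76 m

0.76 m


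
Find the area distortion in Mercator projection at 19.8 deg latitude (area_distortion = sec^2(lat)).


area_distortion = 1/cos^2(19.8) = 1.13

1.13


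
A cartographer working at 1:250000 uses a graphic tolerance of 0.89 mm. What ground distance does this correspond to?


ground = 0.89 mm * 250000 / 1000 = 222.5 m

222.5 m


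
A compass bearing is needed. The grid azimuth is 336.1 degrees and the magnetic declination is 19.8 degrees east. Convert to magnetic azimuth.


magnetic azimuth = grid azimuth - declination (east +ve)
mag_az = 336.1 - 19.8 = 316.3 degrees

316.3 degrees


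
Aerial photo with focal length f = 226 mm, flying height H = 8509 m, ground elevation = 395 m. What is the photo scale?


scale = f / (H - h) = 226 mm / 8114 m = 226 / 8114000 = 1:35903

1:35903


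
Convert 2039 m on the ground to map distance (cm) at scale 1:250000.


map_cm = 2039 * 100 / 250000 = 0.8156 cm ≈ 0.82 cm

0.82 cm


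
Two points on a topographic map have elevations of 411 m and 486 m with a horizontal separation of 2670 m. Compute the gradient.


gradient = (486 - 411) / 2670 = 75 / 2670 = 0.0281

0.0281


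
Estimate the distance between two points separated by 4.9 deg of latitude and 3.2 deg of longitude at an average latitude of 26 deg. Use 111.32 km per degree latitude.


dlat_km = 4.9 * 111.32 = 545.468
dlon_km = 3.2 * 111.32 * cos(26) ≈ 320.172
dist = sqrt(545.468^2 + 320.172^2) ≈ 632.5 km

632.5 km


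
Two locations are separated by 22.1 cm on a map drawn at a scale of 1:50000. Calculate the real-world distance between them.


ground = 22.1 cm * 50000 / 100 = 11050.0 m = 11.05 km

11.05 km


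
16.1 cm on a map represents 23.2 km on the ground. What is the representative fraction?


ground = 23.2 km = 2320000 cm; RF denominator = ground / map = 2320000 / 16.1 ≈ 144099; RF = 1:144099

1:144099
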